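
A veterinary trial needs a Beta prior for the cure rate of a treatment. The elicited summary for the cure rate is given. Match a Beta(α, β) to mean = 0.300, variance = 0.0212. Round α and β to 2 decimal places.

α = 2.67, β = 6.23

By moment matching, α+β = μ(1−μ)/σ² − 1 = (0.300·0.700)/0.0212 − 1 = 9.9057 − 1 = 8.9057.
Since α/(α+β) = μ, α = 0.300·8.9057 = 2.67 and β = 0.700·8.9057 = 6.23.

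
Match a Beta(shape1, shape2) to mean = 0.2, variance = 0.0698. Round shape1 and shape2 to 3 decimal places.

Let s = shape1+shape2. The Beta variance is μ(1−μ)/(s+1).
So s+1 = μ(1−μ)/σ² = (0.2×0.8)/0.0698 = 0.16/0.0698 = 2.2923, giving s = 1.2923.
Then shape1 = μs = 0.2×1.2923 = 0.258 and shape2 = (1−μ)s = 0.8×1.2923 = 1.034.

shape1 = 0.258, shape2 = 1.034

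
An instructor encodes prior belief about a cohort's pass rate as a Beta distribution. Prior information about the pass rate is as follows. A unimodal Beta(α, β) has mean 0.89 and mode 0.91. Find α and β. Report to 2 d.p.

α = 36.49, β = 4.51

Let s = α+β. Mean gives α = μs = 0.89s; mode gives (α−1)/(s−2) = 0.91.
Substituting: 0.89s − 1 = 0.91(s−2) = 0.91s − 1.82, so -0.02s = -0.82 and s = 41.0000.
Then α = 0.89×41.0000 = 36.49 and β = s−α = 4.51.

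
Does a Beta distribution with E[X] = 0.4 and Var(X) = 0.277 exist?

No

The Beta variance bound is σ² < μ(1−μ).
Here μ(1−μ) = 0.4×0.6 = 0.24, and 0.277 ≥ 0.24.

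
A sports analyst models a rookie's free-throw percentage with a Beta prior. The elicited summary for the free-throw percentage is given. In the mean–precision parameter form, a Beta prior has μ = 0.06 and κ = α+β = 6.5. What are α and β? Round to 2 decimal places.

α = 0.39, β = 6.11

α = μκ = 0.06×6.5 = 0.39 and β = (1−μ)κ = 0.94×6.5 = 6.11.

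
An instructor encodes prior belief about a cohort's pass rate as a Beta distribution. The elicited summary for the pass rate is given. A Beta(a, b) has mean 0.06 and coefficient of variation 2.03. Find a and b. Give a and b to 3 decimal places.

Var = (CV·μ)² = (2.03×0.06)² = 0.014835.
a+b = μ(1−μ)/Var − 1 = 0.0564/0.014835 − 1 = 2.8018.
Thus a = 0.06·2.8018 = 0.168 and b = 0.94·2.8018 = 2.634.

a = 0.168, b = 2.634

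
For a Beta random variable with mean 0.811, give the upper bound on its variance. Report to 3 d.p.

Var = μ(1−μ)/(α+β+1), which approaches μ(1−μ) as α+β → 0.
So the supremum is μ(1−μ) = 0.811×0.189 = 0.153.

0.153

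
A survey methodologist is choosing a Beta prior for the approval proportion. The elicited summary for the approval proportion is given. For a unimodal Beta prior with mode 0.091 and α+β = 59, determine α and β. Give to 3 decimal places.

α = 6.187, β = 52.813

For α,β>1 the mode is (α−1)/(α+β−2), so α = mode·(κ−2)+1 = 0.091×57+1 = 6.187.
And β = (1−mode)·(κ−2)+1 = 0.909×57+1 = 52.813.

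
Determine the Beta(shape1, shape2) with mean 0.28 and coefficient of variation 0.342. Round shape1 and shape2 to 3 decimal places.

shape1 = 5.876, shape2 = 15.109

σ = CV·μ = 0.342×0.28 = 0.09576, so σ² = 0.009170.
s+1 = μ(1−μ)/σ² = 0.2016/0.009170 = 21.9848, so s = shape1+shape2 = 20.9848.
shape1 = μs = 5.876, shape2 = (1−μ)s = 15.109.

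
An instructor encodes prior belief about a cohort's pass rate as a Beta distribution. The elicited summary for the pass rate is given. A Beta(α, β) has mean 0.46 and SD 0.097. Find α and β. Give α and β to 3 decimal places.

α = 11.684, β = 13.716

Variance = 0.097² = 0.009409. The moment-matching identity α+β = μ(1−μ)/Var − 1 gives
α+β = 0.2484/0.009409 − 1 = 25.4003, so α = μ·25.4003 = 11.684 and β = (1−μ)·25.4003 = 13.716.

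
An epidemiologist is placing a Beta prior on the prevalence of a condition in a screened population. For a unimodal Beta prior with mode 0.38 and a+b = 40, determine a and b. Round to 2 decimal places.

Mode = (a−1)/(κ−2) with κ = a+b, so a−1 = 0.38·38 = 14.44.
a = 15.44; b = κ − a = 24.56.

a = 15.44, b = 24.56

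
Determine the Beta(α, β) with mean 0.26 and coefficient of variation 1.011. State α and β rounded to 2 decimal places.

α = 0.46, β = 1.32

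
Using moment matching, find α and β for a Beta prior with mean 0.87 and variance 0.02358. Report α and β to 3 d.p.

Let s = α+β. The Beta variance is μ(1−μ)/(s+1).
So s+1 = μ(1−μ)/σ² = (0.87×0.13)/0.02358 = 0.1131/0.02358 = 4.7964, giving s = 3.7964.
Then α = μs = 0.87×3.7964 = 3.303 and β = (1−μ)s = 0.13×3.7964 = 0.494.

α = 3.303, β = 0.494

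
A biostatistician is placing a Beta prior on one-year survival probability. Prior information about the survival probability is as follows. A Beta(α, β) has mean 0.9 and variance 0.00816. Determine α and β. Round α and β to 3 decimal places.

By moment matching, α+β = μ(1−μ)/σ² − 1 = (0.9·0.1)/0.00816 − 1 = 11.0294 − 1 = 10.0294.
Since α/(α+β) = μ, α = 0.9·10.0294 = 9.026 and β = 0.1·10.0294 = 1.003.

α = 9.026, β = 1.003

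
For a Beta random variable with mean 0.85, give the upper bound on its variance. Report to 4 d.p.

0.1275

Var = μ(1−μ)/(α+β+1), which approaches μ(1−μ) as α+β → 0.
So the supremum is μ(1−μ) = 0.85×0.15 = 0.1275.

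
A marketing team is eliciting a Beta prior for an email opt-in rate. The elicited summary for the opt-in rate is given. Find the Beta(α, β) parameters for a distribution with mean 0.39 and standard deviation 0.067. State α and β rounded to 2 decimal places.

α = 20.28, β = 31.72

Variance = 0.067² = 0.004489. The moment-matching identity α+β = μ(1−μ)/Var − 1 gives
α+β = 0.2379/0.004489 − 1 = 51.9962, so α = μ·51.9962 = 20.28 and β = (1−μ)·51.9962 = 31.72.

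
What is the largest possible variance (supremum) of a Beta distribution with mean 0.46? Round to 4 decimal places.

0.2484

Var = μ(1−μ)/(α+β+1), which approaches μ(1−μ) as α+β → 0.
So the supremum is μ(1−μ) = 0.46×0.54 = 0.2484.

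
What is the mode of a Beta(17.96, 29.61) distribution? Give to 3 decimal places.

With α,β > 1, mode = (α−1)/(α+β−2) = 16.96/45.57 = 0.372.

0.372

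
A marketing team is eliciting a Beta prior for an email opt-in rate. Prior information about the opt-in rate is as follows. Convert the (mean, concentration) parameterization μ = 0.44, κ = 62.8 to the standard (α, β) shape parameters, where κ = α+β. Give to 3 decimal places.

α = 27.632, β = 35.168

Split κ in proportion μ : (1−μ): α = 0.44·62.8 = 27.632, β = 62.8 − 27.632 = 35.168.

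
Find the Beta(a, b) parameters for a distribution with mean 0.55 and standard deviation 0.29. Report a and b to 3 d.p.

a = 1.069, b = 0.874

First σ² = 0.0841. Setting a = μn, b = (1−μ)n with n = a+b,
μ(1−μ)/(n+1) = 0.0841 ⇒ n+1 = 0.2475/0.0841 = 2.9429 ⇒ n = 1.9429.
Hence a = 0.55×1.9429 = 1.069, b = 0.45×1.9429 = 0.874.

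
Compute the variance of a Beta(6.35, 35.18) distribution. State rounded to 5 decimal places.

μ = 6.35/41.53 = 0.152902; Var = μ(1−μ)/(α+β+1) = 0.1295226/42.53 = 0.00305.

0.00305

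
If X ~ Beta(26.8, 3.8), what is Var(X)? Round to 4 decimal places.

0.0034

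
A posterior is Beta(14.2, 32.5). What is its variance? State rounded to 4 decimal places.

0.0044

α+β = 46.7 and αβ = 461.50, so Var = αβ/[(α+β)²(α+β+1)] = 461.50/104028.453 = 0.0044.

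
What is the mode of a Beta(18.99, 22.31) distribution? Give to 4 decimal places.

0.4578

The density x^(α−1)(1−x)^(β−1) is maximised at (α−1)/(α+β−2) = 17.99/39.30 = 0.4578.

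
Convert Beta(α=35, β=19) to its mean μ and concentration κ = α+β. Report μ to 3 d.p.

κ = α+β = 35+19 = 54; μ = α/κ = 35/54 = 0.648.

μ = 0.648, κ = 54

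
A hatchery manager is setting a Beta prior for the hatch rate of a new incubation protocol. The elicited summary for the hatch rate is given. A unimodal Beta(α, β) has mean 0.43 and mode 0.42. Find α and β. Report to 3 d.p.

α = 6.880, β = 9.120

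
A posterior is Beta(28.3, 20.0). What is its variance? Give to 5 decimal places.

0.00492

Var = αβ/[(α+β)²(α+β+1)] = (28.3×20.0)/(48.3²×49.3) = 566.00/115011.477 = 0.00492.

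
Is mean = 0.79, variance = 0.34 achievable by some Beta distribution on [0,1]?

No

For any Beta, Var(X) < E[X]·(1−E[X]).
Here μ(1−μ) = 0.79×0.21 = 0.1659, and 0.34 ≥ 0.1659.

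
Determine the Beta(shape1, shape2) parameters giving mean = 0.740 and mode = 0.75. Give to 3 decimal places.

shape1 = 37.000, shape2 = 13.000

With s = shape1+shape2: μ = shape1/s and mode = (shape1−1)/(s−2). Eliminating shape1 = μs,
μs − 1 = m(s−2) ⇒ s(μ−m) = 1−2m ⇒ s = -0.50/-0.010 = 50.0000.
So shape1 = μs = 37.000, shape2 = (1−μ)s = 13.000.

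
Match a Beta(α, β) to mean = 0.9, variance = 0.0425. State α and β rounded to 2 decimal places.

By moment matching, α+β = μ(1−μ)/σ² − 1 = (0.9·0.1)/0.0425 − 1 = 2.1176 − 1 = 1.1176.
Since α/(α+β) = μ, α = 0.9·1.1176 = 1.01 and β = 0.1·1.1176 = 0.11.

α = 1.01, β = 0.11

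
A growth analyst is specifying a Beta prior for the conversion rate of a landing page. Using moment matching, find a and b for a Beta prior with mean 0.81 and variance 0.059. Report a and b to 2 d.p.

Let s = a+b. The Beta variance is μ(1−μ)/(s+1).
So s+1 = μ(1−μ)/σ² = (0.81×0.19)/0.059 = 0.1539/0.059 = 2.6085, giving s = 1.6085.
Then a = μs = 0.81×1.6085 = 1.30 and b = (1−μ)s = 0.19×1.6085 = 0.31.

a = 1.30, b = 0.31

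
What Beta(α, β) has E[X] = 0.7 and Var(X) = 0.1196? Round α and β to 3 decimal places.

Let s = α+β. The Beta variance is μ(1−μ)/(s+1).
So s+1 = μ(1−μ)/σ² = (0.7×0.3)/0.1196 = 0.21/0.1196 = 1.7559, giving s = 0.7559.
Then α = μs = 0.7×0.7559 = 0.529 and β = (1−μ)s = 0.3×0.7559 = 0.227.

α = 0.529, β = 0.227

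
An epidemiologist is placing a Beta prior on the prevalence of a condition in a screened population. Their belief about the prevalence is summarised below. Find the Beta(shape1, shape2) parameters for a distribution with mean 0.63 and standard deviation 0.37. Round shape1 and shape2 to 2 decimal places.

shape1 = 0.44, shape2 = 0.26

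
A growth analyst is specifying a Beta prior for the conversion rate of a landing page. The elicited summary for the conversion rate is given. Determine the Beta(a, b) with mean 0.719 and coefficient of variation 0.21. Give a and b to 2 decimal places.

a = 5.65, b = 2.21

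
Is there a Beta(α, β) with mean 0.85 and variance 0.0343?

The Beta variance bound is σ² < μ(1−μ).
Here μ(1−μ) = 0.85×0.15 = 0.1275, and 0.0343 < 0.1275.

Yes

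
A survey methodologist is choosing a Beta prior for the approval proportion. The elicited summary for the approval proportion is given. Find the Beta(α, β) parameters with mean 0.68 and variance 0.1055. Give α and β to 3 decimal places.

α = 0.723, β = 0.340

Write ν = α+β; then α = μν and Var = μ(1−μ)/(ν+1).
ν = μ(1−μ)/Var − 1 = 0.2176/0.1055 − 1 = 1.0626.
α = 0.68·1.0626 = 0.723, β = 0.32·1.0626 = 0.340.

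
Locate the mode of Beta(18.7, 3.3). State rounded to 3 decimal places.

0.885

The density x^(α−1)(1−x)^(β−1) is maximised at (α−1)/(α+β−2) = 17.7/20.0 = 0.885.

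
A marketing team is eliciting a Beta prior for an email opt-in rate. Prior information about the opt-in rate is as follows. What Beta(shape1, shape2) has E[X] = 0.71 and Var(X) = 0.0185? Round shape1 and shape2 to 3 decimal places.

shape1 = 7.192, shape2 = 2.938

Write ν = shape1+shape2; then shape1 = μν and Var = μ(1−μ)/(ν+1).
ν = μ(1−μ)/Var − 1 = 0.2059/0.0185 − 1 = 10.1297.
shape1 = 0.71·10.1297 = 7.192, shape2 = 0.29·10.1297 = 2.938.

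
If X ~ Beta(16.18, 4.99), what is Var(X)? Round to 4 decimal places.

0.0081

Var = αβ/[(α+β)²(α+β+1)] = (16.18×4.99)/(21.17²×22.17) = 80.7382/9935.904513 = 0.0081.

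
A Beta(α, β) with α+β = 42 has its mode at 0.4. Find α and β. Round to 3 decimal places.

α = 17.000, β = 25.000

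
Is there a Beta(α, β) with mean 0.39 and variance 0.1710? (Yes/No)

Yes

The Beta variance bound is σ² < μ(1−μ).
Here μ(1−μ) = 0.39×0.61 = 0.2379, and 0.1710 < 0.2379.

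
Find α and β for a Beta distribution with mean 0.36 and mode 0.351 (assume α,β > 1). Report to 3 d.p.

With s = α+β: μ = α/s and mode = (α−1)/(s−2). Eliminating α = μs,
μs − 1 = m(s−2) ⇒ s(μ−m) = 1−2m ⇒ s = 0.298/0.009 = 33.1111.
So α = μs = 11.920, β = (1−μ)s = 21.191.

α = 11.920, β = 21.191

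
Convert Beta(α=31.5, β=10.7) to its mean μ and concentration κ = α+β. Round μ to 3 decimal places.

μ = 0.746, κ = 42.2

κ = α+β = 31.5+10.7 = 42.2; μ = α/κ = 31.5/42.2 = 0.746.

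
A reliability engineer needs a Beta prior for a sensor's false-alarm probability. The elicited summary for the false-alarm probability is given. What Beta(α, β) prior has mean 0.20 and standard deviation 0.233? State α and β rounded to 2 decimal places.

α = 0.39, β = 1.56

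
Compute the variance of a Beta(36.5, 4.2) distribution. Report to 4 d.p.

α+β = 40.7 and αβ = 153.30, so Var = αβ/[(α+β)²(α+β+1)] = 153.30/69075.633 = 0.0022.

0.0022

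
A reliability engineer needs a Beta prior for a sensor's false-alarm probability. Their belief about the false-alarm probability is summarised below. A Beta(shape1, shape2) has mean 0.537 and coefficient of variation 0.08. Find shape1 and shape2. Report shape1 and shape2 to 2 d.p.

shape1 = 71.81, shape2 = 61.91

Var = (CV·μ)² = (0.08×0.537)² = 0.001846.
shape1+shape2 = μ(1−μ)/Var − 1 = 0.248631/0.001846 − 1 = 133.7183.
Thus shape1 = 0.537·133.7183 = 71.81 and shape2 = 0.463·133.7183 = 61.91.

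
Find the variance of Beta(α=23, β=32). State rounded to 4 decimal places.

α+β = 55 and αβ = 736, so Var = αβ/[(α+β)²(α+β+1)] = 736/169400 = 0.0043.

0.0043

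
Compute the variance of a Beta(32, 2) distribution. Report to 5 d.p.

0.00158

Var = αβ/[(α+β)²(α+β+1)] = (32×2)/(34²×35) = 64/40460 = 0.00158.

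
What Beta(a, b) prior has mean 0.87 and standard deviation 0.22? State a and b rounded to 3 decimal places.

First σ² = 0.0484. Setting a = μn, b = (1−μ)n with n = a+b,
μ(1−μ)/(n+1) = 0.0484 ⇒ n+1 = 0.1131/0.0484 = 2.3368 ⇒ n = 1.3368.
Hence a = 0.87×1.3368 = 1.163, b = 0.13×1.3368 = 0.174.

a = 1.163, b = 0.174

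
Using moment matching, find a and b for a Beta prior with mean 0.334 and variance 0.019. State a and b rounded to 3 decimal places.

a = 3.576, b = 7.131

By moment matching, a+b = μ(1−μ)/σ² − 1 = (0.334·0.666)/0.019 − 1 = 11.7076 − 1 = 10.7076.
Since a/(a+b) = μ, a = 0.334·10.7076 = 3.576 and b = 0.666·10.7076 = 7.131.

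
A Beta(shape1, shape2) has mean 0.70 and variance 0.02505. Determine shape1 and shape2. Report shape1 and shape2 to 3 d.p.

shape1 = 5.168, shape2 = 2.215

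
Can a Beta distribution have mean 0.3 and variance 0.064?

Yes

The Beta variance bound is σ² < μ(1−μ).
Here μ(1−μ) = 0.3×0.7 = 0.21, and 0.064 < 0.21.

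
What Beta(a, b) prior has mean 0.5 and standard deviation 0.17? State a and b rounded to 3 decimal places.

a = 3.825, b = 3.825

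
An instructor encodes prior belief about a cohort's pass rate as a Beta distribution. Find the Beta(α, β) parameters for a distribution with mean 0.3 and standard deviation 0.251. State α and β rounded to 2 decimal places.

α = 0.70, β = 1.63

First σ² = 0.063001. Setting α = μn, β = (1−μ)n with n = α+β,
μ(1−μ)/(n+1) = 0.063001 ⇒ n+1 = 0.21/0.063001 = 3.3333 ⇒ n = 2.3333.
Hence α = 0.3×2.3333 = 0.70, β = 0.7×2.3333 = 1.63.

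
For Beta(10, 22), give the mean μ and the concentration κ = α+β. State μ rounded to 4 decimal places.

μ = 0.3125, κ = 32

κ = α+β = 10+22 = 32; μ = α/κ = 10/32 = 0.3125.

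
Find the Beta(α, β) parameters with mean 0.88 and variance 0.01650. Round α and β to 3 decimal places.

α = 4.752, β = 0.648

Write ν = α+β; then α = μν and Var = μ(1−μ)/(ν+1).
ν = μ(1−μ)/Var − 1 = 0.1056/0.01650 − 1 = 5.4000.
α = 0.88·5.4000 = 4.752, β = 0.12·5.4000 = 0.648.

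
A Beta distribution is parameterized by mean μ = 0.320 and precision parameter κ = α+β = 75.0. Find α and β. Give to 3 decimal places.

α = 24.000, β = 51.000

α = μκ = 0.320×75.0 = 24.000 and β = (1−μ)κ = 0.680×75.0 = 51.000.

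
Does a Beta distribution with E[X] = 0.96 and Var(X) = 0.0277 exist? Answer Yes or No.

Yes

For any Beta, Var(X) < E[X]·(1−E[X]).
Here μ(1−μ) = 0.96×0.04 = 0.0384, and 0.0277 < 0.0384.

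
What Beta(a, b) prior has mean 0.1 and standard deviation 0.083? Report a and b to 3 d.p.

First σ² = 0.006889. Setting a = μn, b = (1−μ)n with n = a+b,
μ(1−μ)/(n+1) = 0.006889 ⇒ n+1 = 0.09/0.006889 = 13.0643 ⇒ n = 12.0643.
Hence a = 0.1×12.0643 = 1.206, b = 0.9×12.0643 = 10.858.

a = 1.206, b = 10.858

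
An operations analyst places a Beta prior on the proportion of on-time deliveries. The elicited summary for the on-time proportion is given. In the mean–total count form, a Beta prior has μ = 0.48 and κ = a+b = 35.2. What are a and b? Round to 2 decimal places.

a = μκ = 0.48×35.2 = 16.90 and b = (1−μ)κ = 0.52×35.2 = 18.30.

a = 16.90, b = 18.30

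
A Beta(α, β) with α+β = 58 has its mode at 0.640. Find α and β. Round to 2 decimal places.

α = 36.84, β = 21.16

Since the density peak of Beta(α,β) is at (α−1)/(α+β−2),
α = 1 + 0.640(58−2) = 36.84 and β = 58 − 36.84 = 21.16.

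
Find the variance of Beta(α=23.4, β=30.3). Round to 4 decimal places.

0.0045

α+β = 53.7 and αβ = 709.02, so Var = αβ/[(α+β)²(α+β+1)] = 709.02/157737.843 = 0.0045.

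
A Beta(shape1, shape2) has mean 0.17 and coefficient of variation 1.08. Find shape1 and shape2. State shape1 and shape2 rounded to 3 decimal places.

Var = (CV·μ)² = (1.08×0.17)² = 0.033709.
shape1+shape2 = μ(1−μ)/Var − 1 = 0.1411/0.033709 − 1 = 3.1858.
Thus shape1 = 0.17·3.1858 = 0.542 and shape2 = 0.83·3.1858 = 2.644.

shape1 = 0.542, shape2 = 2.644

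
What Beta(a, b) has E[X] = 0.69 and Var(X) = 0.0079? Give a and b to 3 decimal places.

By moment matching, a+b = μ(1−μ)/σ² − 1 = (0.69·0.31)/0.0079 − 1 = 27.0759 − 1 = 26.0759.
Since a/(a+b) = μ, a = 0.69·26.0759 = 17.992 and b = 0.31·26.0759 = 8.084.

a = 17.992, b = 8.084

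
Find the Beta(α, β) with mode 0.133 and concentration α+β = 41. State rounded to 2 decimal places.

α = 6.19, β = 34.81

Since the density peak of Beta(α,β) is at (α−1)/(α+β−2),
α = 1 + 0.133(41−2) = 6.19 and β = 41 − 6.19 = 34.81.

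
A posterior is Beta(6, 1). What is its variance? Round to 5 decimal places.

0.01531

Var = αβ/[(α+β)²(α+β+1)] = (6×1)/(7²×8) = 6/392 = 0.01531.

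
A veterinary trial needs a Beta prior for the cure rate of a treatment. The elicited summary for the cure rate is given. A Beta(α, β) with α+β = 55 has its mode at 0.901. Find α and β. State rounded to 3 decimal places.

Since the density peak of Beta(α,β) is at (α−1)/(α+β−2),
α = 1 + 0.901(55−2) = 48.753 and β = 55 − 48.753 = 6.247.

α = 48.753, β = 6.247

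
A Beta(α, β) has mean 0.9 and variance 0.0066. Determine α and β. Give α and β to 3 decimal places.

By moment matching, α+β = μ(1−μ)/σ² − 1 = (0.9·0.1)/0.0066 − 1 = 13.6364 − 1 = 12.6364.
Since α/(α+β) = μ, α = 0.9·12.6364 = 11.373 and β = 0.1·12.6364 = 1.264.

α = 11.373, β = 1.264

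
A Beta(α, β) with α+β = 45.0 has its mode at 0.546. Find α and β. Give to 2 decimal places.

Since the density peak of Beta(α,β) is at (α−1)/(α+β−2),
α = 1 + 0.546(45.0−2) = 24.48 and β = 45.0 − 24.48 = 20.52.

α = 24.48, β = 20.52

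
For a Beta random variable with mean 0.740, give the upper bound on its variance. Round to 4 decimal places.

Var = μ(1−μ)/(α+β+1), which approaches μ(1−μ) as α+β → 0.
So the supremum is μ(1−μ) = 0.740×0.260 = 0.1924.

0.1924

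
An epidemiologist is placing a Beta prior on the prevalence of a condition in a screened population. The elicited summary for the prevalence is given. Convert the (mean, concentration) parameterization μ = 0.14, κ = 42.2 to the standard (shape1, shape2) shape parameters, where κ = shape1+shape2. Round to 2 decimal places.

shape1 = 5.91, shape2 = 36.29

Split κ in proportion μ : (1−μ): shape1 = 0.14·42.2 = 5.91, shape2 = 42.2 − 5.91 = 36.29.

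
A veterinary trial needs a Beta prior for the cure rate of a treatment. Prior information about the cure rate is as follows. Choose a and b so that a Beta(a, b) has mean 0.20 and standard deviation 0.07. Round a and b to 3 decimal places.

σ² = 0.07² = 0.0049.
With s = a+b, Var = μ(1−μ)/(s+1), so s+1 = (0.20×0.80)/0.0049 = 32.6531 and s = 31.6531.
a = μs = 6.331, b = (1−μ)s = 25.322.

a = 6.331, b = 25.322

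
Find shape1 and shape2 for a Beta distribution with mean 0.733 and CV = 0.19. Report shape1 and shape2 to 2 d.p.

σ = CV·μ = 0.19×0.733 = 0.13927, so σ² = 0.019396.
s+1 = μ(1−μ)/σ² = 0.195711/0.019396 = 10.0902, so s = shape1+shape2 = 9.0902.
shape1 = μs = 6.66, shape2 = (1−μ)s = 2.43.

shape1 = 6.66, shape2 = 2.43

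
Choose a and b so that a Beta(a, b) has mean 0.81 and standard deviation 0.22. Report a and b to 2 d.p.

a = 1.77, b = 0.41

Variance = 0.22² = 0.0484. The moment-matching identity a+b = μ(1−μ)/Var − 1 gives
a+b = 0.1539/0.0484 − 1 = 2.1798, so a = μ·2.1798 = 1.77 and b = (1−μ)·2.1798 = 0.41.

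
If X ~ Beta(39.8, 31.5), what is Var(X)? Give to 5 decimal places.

0.00341

α+β = 71.3 and αβ = 1253.70, so Var = αβ/[(α+β)²(α+β+1)] = 1253.70/367550.787 = 0.00341.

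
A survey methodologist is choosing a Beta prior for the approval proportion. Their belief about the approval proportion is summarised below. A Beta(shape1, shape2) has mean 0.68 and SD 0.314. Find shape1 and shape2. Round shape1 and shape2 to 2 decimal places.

shape1 = 0.82, shape2 = 0.39

σ² = 0.314² = 0.098596.
With s = shape1+shape2, Var = μ(1−μ)/(s+1), so s+1 = (0.68×0.32)/0.098596 = 2.2070 and s = 1.2070.
shape1 = μs = 0.82, shape2 = (1−μ)s = 0.39.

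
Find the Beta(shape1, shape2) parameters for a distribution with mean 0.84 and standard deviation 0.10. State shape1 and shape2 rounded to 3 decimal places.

First σ² = 0.0100. Setting shape1 = μn, shape2 = (1−μ)n with n = shape1+shape2,
μ(1−μ)/(n+1) = 0.0100 ⇒ n+1 = 0.1344/0.0100 = 13.4400 ⇒ n = 12.4400.
Hence shape1 = 0.84×12.4400 = 10.450, shape2 = 0.16×12.4400 = 1.990.

shape1 = 10.450, shape2 = 1.990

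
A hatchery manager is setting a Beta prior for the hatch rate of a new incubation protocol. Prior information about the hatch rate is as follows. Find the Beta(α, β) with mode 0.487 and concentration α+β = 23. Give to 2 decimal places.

For α,β>1 the mode is (α−1)/(α+β−2), so α = mode·(κ−2)+1 = 0.487×21+1 = 11.23.
And β = (1−mode)·(κ−2)+1 = 0.513×21+1 = 11.77.

α = 11.23, β = 11.77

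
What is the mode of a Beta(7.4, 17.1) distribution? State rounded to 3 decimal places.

0.284

The density x^(α−1)(1−x)^(β−1) is maximised at (α−1)/(α+β−2) = 6.4/22.5 = 0.284.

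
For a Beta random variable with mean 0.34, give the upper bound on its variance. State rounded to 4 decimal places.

Var = μ(1−μ)/(α+β+1), which approaches μ(1−μ) as α+β → 0.
So the supremum is μ(1−μ) = 0.34×0.66 = 0.2244.

0.2244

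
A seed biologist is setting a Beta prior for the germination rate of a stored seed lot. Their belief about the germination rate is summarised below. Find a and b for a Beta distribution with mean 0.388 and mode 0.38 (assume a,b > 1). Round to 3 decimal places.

Let s = a+b. Mean gives a = μs = 0.388s; mode gives (a−1)/(s−2) = 0.38.
Substituting: 0.388s − 1 = 0.38(s−2) = 0.38s − 0.76, so 0.008s = 0.24 and s = 30.0000.
Then a = 0.388×30.0000 = 11.640 and b = s−a = 18.360.

a = 11.640, b = 18.360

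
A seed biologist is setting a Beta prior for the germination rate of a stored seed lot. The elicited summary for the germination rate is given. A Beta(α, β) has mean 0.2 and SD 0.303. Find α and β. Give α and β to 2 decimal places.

First σ² = 0.091809. Setting α = μn, β = (1−μ)n with n = α+β,
μ(1−μ)/(n+1) = 0.091809 ⇒ n+1 = 0.16/0.091809 = 1.7427 ⇒ n = 0.7427.
Hence α = 0.2×0.7427 = 0.15, β = 0.8×0.7427 = 0.59.

α = 0.15, β = 0.59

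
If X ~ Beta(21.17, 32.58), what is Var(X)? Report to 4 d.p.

0.0044

μ = 21.17/53.75 = 0.393860; Var = μ(1−μ)/(α+β+1) = 0.2387344/54.75 = 0.0044.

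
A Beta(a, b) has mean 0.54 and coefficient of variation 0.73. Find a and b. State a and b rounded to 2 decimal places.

a = 0.32, b = 0.28

σ = CV·μ = 0.73×0.54 = 0.39420, so σ² = 0.155394.
s+1 = μ(1−μ)/σ² = 0.2484/0.155394 = 1.5985, so s = a+b = 0.5985.
a = μs = 0.32, b = (1−μ)s = 0.28.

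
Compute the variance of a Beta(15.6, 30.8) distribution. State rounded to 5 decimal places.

0.00471

α+β = 46.4 and αβ = 480.48, so Var = αβ/[(α+β)²(α+β+1)] = 480.48/102050.304 = 0.00471.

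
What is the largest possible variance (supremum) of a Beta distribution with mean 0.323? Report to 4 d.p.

0.2187

For fixed mean μ the Beta variance is μ(1−μ)/(α+β+1), increasing as α+β decreases.
Its least upper bound (not attained) is μ(1−μ) = 0.323·0.677 = 0.2187.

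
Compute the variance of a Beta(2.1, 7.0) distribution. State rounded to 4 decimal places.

0.0176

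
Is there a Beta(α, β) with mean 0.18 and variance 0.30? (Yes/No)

No

For any Beta, Var(X) < E[X]·(1−E[X]).
Here μ(1−μ) = 0.18×0.82 = 0.1476, and 0.30 ≥ 0.1476.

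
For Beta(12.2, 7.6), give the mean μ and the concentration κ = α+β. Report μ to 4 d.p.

κ = α+β = 12.2+7.6 = 19.8; μ = α/κ = 12.2/19.8 = 0.6162.

μ = 0.6162, κ = 19.8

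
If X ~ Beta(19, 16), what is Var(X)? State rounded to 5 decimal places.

μ = 19/35 = 0.542857; Var = μ(1−μ)/(α+β+1) = 0.2481633/36 = 0.00689.

0.00689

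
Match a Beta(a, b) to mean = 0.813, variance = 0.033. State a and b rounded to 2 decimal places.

a = 2.93, b = 0.67

Write ν = a+b; then a = μν and Var = μ(1−μ)/(ν+1).
ν = μ(1−μ)/Var − 1 = 0.152031/0.033 − 1 = 3.6070.
a = 0.813·3.6070 = 2.93, b = 0.187·3.6070 = 0.67.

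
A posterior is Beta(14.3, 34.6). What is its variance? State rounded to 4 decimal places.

0.0041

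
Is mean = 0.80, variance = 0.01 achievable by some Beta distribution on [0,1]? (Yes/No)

A Beta with mean μ has variance μ(1−μ)/(α+β+1) < μ(1−μ).
Here μ(1−μ) = 0.80×0.20 = 0.1600, and 0.01 < 0.1600.

Yes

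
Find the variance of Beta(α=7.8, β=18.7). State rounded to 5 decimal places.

α+β = 26.5 and αβ = 145.86, so Var = αβ/[(α+β)²(α+β+1)] = 145.86/19311.875 = 0.00755.

0.00755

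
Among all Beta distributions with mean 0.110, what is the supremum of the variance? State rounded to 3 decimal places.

For fixed mean μ the Beta variance is μ(1−μ)/(α+β+1), increasing as α+β decreases.
Its least upper bound (not attained) is μ(1−μ) = 0.110·0.890 = 0.098.

0.098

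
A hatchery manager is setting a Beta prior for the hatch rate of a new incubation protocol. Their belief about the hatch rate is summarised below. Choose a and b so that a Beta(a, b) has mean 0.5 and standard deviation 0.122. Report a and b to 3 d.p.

σ² = 0.122² = 0.014884.
With s = a+b, Var = μ(1−μ)/(s+1), so s+1 = (0.5×0.5)/0.014884 = 16.7966 and s = 15.7966.
a = μs = 7.898, b = (1−μ)s = 7.898.

a = 7.898, b = 7.898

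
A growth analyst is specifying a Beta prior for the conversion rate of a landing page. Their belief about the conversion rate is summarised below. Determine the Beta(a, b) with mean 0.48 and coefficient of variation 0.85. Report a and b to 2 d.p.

Var = (CV·μ)² = (0.85×0.48)² = 0.166464.
a+b = μ(1−μ)/Var − 1 = 0.2496/0.166464 − 1 = 0.4994.
Thus a = 0.48·0.4994 = 0.24 and b = 0.52·0.4994 = 0.26.

a = 0.24, b = 0.26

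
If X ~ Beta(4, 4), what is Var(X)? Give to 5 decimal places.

0.02778

Var = αβ/[(α+β)²(α+β+1)] = (4×4)/(8²×9) = 16/576 = 0.02778.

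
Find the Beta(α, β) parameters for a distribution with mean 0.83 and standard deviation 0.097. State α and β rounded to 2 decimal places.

First σ² = 0.009409. Setting α = μn, β = (1−μ)n with n = α+β,
μ(1−μ)/(n+1) = 0.009409 ⇒ n+1 = 0.1411/0.009409 = 14.9963 ⇒ n = 13.9963.
Hence α = 0.83×13.9963 = 11.62, β = 0.17×13.9963 = 2.38.

α = 11.62, β = 2.38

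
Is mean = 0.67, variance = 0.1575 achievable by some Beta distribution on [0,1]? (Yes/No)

Yes

The Beta variance bound is σ² < μ(1−μ).
Here μ(1−μ) = 0.67×0.33 = 0.2211, and 0.1575 < 0.2211.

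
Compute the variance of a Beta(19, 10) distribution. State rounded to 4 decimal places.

μ = 19/29 = 0.655172; Var = μ(1−μ)/(α+β+1) = 0.2259215/30 = 0.0075.

0.0075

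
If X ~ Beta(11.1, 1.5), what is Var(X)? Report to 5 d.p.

0.00771

Var = αβ/[(α+β)²(α+β+1)] = (11.1×1.5)/(12.6²×13.6) = 16.65/2159.136 = 0.00771.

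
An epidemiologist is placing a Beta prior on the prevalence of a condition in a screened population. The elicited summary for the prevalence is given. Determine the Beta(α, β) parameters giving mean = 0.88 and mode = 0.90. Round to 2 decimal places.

Let s = α+β. Mean gives α = μs = 0.88s; mode gives (α−1)/(s−2) = 0.90.
Substituting: 0.88s − 1 = 0.90(s−2) = 0.90s − 1.80, so -0.02s = -0.80 and s = 40.0000.
Then α = 0.88×40.0000 = 35.20 and β = s−α = 4.80.

α = 35.20, β = 4.80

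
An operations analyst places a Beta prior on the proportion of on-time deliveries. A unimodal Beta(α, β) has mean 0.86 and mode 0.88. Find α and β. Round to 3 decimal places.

α = 32.680, β = 5.320

With s = α+β: μ = α/s and mode = (α−1)/(s−2). Eliminating α = μs,
μs − 1 = m(s−2) ⇒ s(μ−m) = 1−2m ⇒ s = -0.76/-0.02 = 38.0000.
So α = μs = 32.680, β = (1−μ)s = 5.320.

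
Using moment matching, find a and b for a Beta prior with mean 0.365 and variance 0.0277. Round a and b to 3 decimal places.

Let s = a+b. The Beta variance is μ(1−μ)/(s+1).
So s+1 = μ(1−μ)/σ² = (0.365×0.635)/0.0277 = 0.231775/0.0277 = 8.3673, giving s = 7.3673.
Then a = μs = 0.365×7.3673 = 2.689 and b = (1−μ)s = 0.635×7.3673 = 4.678.

a = 2.689, b = 4.678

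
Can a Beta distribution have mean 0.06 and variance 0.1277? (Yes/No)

No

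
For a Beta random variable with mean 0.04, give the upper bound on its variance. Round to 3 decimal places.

Var = μ(1−μ)/(α+β+1), which approaches μ(1−μ) as α+β → 0.
So the supremum is μ(1−μ) = 0.04×0.96 = 0.038.

0.038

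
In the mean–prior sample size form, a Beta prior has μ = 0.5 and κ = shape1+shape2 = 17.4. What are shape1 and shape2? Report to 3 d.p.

shape1 = 8.700, shape2 = 8.700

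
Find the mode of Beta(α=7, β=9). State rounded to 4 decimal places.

0.4286

With α,β > 1, mode = (α−1)/(α+β−2) = 6/14 = 0.4286.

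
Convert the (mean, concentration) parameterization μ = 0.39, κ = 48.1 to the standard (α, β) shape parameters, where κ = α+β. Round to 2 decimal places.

α = μκ = 0.39×48.1 = 18.76 and β = (1−μ)κ = 0.61×48.1 = 29.34.

α = 18.76, β = 29.34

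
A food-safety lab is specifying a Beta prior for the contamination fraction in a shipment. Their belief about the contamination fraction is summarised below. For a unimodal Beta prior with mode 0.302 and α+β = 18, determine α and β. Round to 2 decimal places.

Mode = (α−1)/(κ−2) with κ = α+β, so α−1 = 0.302·16 = 4.83.
α = 5.83; β = κ − α = 12.17.

α = 5.83, β = 12.17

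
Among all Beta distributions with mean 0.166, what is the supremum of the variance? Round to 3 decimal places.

For fixed mean μ the Beta variance is μ(1−μ)/(α+β+1), increasing as α+β decreases.
Its least upper bound (not attained) is μ(1−μ) = 0.166·0.834 = 0.138.

0.138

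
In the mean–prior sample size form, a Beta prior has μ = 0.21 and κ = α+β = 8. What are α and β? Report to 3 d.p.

α = μκ = 0.21×8 = 1.680 and β = (1−μ)κ = 0.79×8 = 6.320.

α = 1.680, β = 6.320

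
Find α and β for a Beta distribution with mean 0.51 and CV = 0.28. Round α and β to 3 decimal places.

α = 5.740, β = 5.515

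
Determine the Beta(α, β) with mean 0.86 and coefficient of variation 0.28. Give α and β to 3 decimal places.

α = 0.926, β = 0.151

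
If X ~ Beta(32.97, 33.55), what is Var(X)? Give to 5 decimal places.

0.00370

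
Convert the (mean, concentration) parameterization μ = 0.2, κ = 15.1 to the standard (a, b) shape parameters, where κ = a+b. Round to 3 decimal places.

a = 3.020, b = 12.080

Split κ in proportion μ : (1−μ): a = 0.2·15.1 = 3.020, b = 15.1 − 3.020 = 12.080.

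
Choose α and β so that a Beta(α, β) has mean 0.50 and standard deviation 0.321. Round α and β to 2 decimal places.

σ² = 0.321² = 0.103041.
With s = α+β, Var = μ(1−μ)/(s+1), so s+1 = (0.50×0.50)/0.103041 = 2.4262 and s = 1.4262.
α = μs = 0.71, β = (1−μ)s = 0.71.

α = 0.71, β = 0.71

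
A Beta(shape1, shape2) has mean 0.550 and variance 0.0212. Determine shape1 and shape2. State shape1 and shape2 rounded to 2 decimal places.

shape1 = 5.87, shape2 = 4.80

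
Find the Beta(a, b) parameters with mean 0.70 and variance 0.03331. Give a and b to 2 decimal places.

Write ν = a+b; then a = μν and Var = μ(1−μ)/(ν+1).
ν = μ(1−μ)/Var − 1 = 0.2100/0.03331 − 1 = 5.3044.
a = 0.70·5.3044 = 3.71, b = 0.30·5.3044 = 1.59.

a = 3.71, b = 1.59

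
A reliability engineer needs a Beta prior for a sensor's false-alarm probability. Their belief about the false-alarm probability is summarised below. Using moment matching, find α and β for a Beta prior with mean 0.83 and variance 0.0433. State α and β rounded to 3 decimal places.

α = 1.875, β = 0.384

Let s = α+β. The Beta variance is μ(1−μ)/(s+1).
So s+1 = μ(1−μ)/σ² = (0.83×0.17)/0.0433 = 0.1411/0.0433 = 3.2587, giving s = 2.2587.
Then α = μs = 0.83×2.2587 = 1.875 and β = (1−μ)s = 0.17×2.2587 = 0.384.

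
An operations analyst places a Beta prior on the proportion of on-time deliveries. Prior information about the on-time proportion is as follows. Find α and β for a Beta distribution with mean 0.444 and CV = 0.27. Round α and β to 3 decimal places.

α = 7.183, β = 8.995

Var = (CV·μ)² = (0.27×0.444)² = 0.014371.
α+β = μ(1−μ)/Var − 1 = 0.246864/0.014371 − 1 = 16.1777.
Thus α = 0.444·16.1777 = 7.183 and β = 0.556·16.1777 = 8.995.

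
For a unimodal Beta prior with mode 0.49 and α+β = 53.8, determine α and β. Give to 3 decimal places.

Since the density peak of Beta(α,β) is at (α−1)/(α+β−2),
α = 1 + 0.49(53.8−2) = 26.382 and β = 53.8 − 26.382 = 27.418.

α = 26.382, β = 27.418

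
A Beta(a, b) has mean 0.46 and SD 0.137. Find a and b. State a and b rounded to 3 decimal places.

a = 5.628, b = 6.607

σ² = 0.137² = 0.018769.
With s = a+b, Var = μ(1−μ)/(s+1), so s+1 = (0.46×0.54)/0.018769 = 13.2346 and s = 12.2346.
a = μs = 5.628, b = (1−μ)s = 6.607.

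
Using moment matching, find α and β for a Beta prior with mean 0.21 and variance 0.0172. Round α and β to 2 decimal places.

By moment matching, α+β = μ(1−μ)/σ² − 1 = (0.21·0.79)/0.0172 − 1 = 9.6453 − 1 = 8.6453.
Since α/(α+β) = μ, α = 0.21·8.6453 = 1.82 and β = 0.79·8.6453 = 6.83.

α = 1.82, β = 6.83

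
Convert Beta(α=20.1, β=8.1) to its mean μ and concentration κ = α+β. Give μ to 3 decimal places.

μ = 0.713, κ = 28.2

κ = α+β = 20.1+8.1 = 28.2; μ = α/κ = 20.1/28.2 = 0.713.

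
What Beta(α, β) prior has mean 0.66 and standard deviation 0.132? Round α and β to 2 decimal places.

α = 7.84, β = 4.04

First σ² = 0.017424. Setting α = μn, β = (1−μ)n with n = α+β,
μ(1−μ)/(n+1) = 0.017424 ⇒ n+1 = 0.2244/0.017424 = 12.8788 ⇒ n = 11.8788.
Hence α = 0.66×11.8788 = 7.84, β = 0.34×11.8788 = 4.04.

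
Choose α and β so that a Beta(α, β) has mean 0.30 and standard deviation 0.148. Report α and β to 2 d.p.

α = 2.58, β = 6.01

First σ² = 0.021904. Setting α = μn, β = (1−μ)n with n = α+β,
μ(1−μ)/(n+1) = 0.021904 ⇒ n+1 = 0.2100/0.021904 = 9.5873 ⇒ n = 8.5873.
Hence α = 0.30×8.5873 = 2.58, β = 0.70×8.5873 = 6.01.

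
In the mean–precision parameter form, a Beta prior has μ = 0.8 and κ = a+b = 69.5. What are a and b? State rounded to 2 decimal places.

a = 55.60, b = 13.90

Split κ in proportion μ : (1−μ): a = 0.8·69.5 = 55.60, b = 69.5 − 55.60 = 13.90.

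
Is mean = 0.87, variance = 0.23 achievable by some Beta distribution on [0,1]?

The Beta variance bound is σ² < μ(1−μ).
Here μ(1−μ) = 0.87×0.13 = 0.1131, and 0.23 ≥ 0.1131.

No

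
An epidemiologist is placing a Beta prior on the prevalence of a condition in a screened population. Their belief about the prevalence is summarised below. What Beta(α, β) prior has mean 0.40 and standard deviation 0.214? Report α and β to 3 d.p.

First σ² = 0.045796. Setting α = μn, β = (1−μ)n with n = α+β,
μ(1−μ)/(n+1) = 0.045796 ⇒ n+1 = 0.2400/0.045796 = 5.2406 ⇒ n = 4.2406.
Hence α = 0.40×4.2406 = 1.696, β = 0.60×4.2406 = 2.544.

α = 1.696, β = 2.544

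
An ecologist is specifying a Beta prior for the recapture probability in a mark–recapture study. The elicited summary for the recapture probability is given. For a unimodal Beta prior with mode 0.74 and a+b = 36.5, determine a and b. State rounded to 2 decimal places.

a = 26.53, b = 9.97

Since the density peak of Beta(a,b) is at (a−1)/(a+b−2),
a = 1 + 0.74(36.5−2) = 26.53 and b = 36.5 − 26.53 = 9.97.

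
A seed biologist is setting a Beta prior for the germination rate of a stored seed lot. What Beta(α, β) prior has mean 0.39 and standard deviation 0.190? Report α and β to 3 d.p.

Variance = 0.190² = 0.036100. The moment-matching identity α+β = μ(1−μ)/Var − 1 gives
α+β = 0.2379/0.036100 − 1 = 5.5900, so α = μ·5.5900 = 2.180 and β = (1−μ)·5.5900 = 3.410.

α = 2.180, β = 3.410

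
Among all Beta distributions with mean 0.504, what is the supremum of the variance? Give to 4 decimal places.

Var = μ(1−μ)/(α+β+1), which approaches μ(1−μ) as α+β → 0.
So the supremum is μ(1−μ) = 0.504×0.496 = 0.2500.

0.2500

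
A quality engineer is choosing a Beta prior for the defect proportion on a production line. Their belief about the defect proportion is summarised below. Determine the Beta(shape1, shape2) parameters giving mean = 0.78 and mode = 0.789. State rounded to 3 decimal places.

shape1 = 50.093, shape2 = 14.129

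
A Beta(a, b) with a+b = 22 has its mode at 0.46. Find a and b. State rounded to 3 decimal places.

a = 10.200, b = 11.800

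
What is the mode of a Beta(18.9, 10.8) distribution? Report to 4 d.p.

0.6462

The density x^(α−1)(1−x)^(β−1) is maximised at (α−1)/(α+β−2) = 17.9/27.7 = 0.6462.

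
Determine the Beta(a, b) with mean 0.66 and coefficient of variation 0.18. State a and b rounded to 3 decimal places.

a = 9.834, b = 5.066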